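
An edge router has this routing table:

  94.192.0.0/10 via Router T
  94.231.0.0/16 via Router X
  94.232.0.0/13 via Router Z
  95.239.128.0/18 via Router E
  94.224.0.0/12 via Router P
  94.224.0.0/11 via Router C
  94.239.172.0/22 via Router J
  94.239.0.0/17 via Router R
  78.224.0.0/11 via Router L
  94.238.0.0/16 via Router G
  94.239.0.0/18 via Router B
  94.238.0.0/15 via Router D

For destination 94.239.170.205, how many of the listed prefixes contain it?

5

Prefixes containing 94.239.170.205:
  94.192.0.0/10 (94.192.0.0 - 94.255.255.255)
  94.224.0.0/11 (94.224.0.0 - 94.255.255.255)
  94.224.0.0/12 (94.224.0.0 - 94.239.255.255)
  94.232.0.0/13 (94.232.0.0 - 94.239.255.255)
  94.238.0.0/15 (94.238.0.0 - 94.239.255.255)
Total matching entries: 5.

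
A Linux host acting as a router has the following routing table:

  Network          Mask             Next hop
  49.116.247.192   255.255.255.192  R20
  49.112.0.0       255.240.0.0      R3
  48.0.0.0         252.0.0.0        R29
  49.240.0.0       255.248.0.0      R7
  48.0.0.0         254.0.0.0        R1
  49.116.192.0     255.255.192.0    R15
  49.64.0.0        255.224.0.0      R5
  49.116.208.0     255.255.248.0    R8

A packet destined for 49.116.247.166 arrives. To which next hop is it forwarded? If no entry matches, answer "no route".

Routes whose prefix contains 49.116.247.166:
  48.0.0.0/6 (48.0.0.0 - 51.255.255.255) -> R29
  48.0.0.0/7 (48.0.0.0 - 49.255.255.255) -> R1
  49.112.0.0/12 (49.112.0.0 - 49.127.255.255) -> R3
  49.116.192.0/18 (49.116.192.0 - 49.116.255.255) -> R15
More-specific entries that do NOT match:
  49.116.247.192/26 (49.116.247.192 - 49.116.247.255) does not contain 49.116.247.166
  49.116.208.0/21 (49.116.208.0 - 49.116.215.255) does not contain 49.116.247.166
Longest matching prefix is /18 -> next hop R15.

R15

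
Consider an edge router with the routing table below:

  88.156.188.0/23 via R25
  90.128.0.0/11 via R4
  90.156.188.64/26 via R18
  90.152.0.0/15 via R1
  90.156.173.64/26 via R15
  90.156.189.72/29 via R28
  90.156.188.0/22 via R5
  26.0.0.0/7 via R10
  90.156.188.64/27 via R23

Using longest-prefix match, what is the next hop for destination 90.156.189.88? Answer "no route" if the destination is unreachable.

R5

Routes whose prefix contains 90.156.189.88:
  90.128.0.0/11 (90.128.0.0 - 90.159.255.255) -> R4
  90.156.188.0/22 (90.156.188.0 - 90.156.191.255) -> R5
More-specific entries that do NOT match:
  90.156.189.72/29 (90.156.189.72 - 90.156.189.79) does not contain 90.156.189.88
  90.156.188.64/27 (90.156.188.64 - 90.156.188.95) does not contain 90.156.189.88
  90.156.188.64/26 (90.156.188.64 - 90.156.188.127) does not contain 90.156.189.88
  90.156.173.64/26 (90.156.173.64 - 90.156.173.127) does not contain 90.156.189.88
  88.156.188.0/23 (88.156.188.0 - 88.156.189.255) does not contain 90.156.189.88
Longest matching prefix is /22 -> next hop R5.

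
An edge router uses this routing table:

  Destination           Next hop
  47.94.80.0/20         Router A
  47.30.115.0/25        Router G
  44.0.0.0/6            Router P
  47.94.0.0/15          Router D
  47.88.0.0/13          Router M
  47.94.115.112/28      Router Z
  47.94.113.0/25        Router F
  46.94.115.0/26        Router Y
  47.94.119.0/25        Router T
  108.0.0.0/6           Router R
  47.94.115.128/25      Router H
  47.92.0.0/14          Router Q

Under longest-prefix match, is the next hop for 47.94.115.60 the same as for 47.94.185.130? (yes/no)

yes

47.94.115.60: longest match 47.94.0.0/15 -> Router D
47.94.185.130: longest match 47.94.0.0/15 -> Router D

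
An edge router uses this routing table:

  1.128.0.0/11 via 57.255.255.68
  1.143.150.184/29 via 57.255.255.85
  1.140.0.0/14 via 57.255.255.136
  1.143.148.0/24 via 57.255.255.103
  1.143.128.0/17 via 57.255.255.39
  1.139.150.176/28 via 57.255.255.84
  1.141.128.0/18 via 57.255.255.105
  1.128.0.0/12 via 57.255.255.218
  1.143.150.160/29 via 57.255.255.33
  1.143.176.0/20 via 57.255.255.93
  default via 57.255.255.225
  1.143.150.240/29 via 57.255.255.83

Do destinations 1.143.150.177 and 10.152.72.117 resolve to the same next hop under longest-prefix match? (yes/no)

1.143.150.177: longest match 1.143.128.0/17 -> 57.255.255.39
10.152.72.117: longest match 0.0.0.0/0 -> 57.255.255.225

no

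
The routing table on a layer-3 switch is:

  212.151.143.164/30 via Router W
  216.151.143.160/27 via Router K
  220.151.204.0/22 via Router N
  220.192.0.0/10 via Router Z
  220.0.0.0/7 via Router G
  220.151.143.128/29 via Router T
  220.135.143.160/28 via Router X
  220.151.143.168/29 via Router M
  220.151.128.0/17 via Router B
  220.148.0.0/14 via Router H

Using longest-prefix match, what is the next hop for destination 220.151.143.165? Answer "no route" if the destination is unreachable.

Router B

Routes whose prefix contains 220.151.143.165:
  220.0.0.0/7 (220.0.0.0 - 221.255.255.255) -> Router G
  220.148.0.0/14 (220.148.0.0 - 220.151.255.255) -> Router H
  220.151.128.0/17 (220.151.128.0 - 220.151.255.255) -> Router B
More-specific entries that do NOT match:
  212.151.143.164/30 (212.151.143.164 - 212.151.143.167) does not contain 220.151.143.165
  220.151.143.128/29 (220.151.143.128 - 220.151.143.135) does not contain 220.151.143.165
  220.151.143.168/29 (220.151.143.168 - 220.151.143.175) does not contain 220.151.143.165
  220.135.143.160/28 (220.135.143.160 - 220.135.143.175) does not contain 220.151.143.165
  216.151.143.160/27 (216.151.143.160 - 216.151.143.191) does not contain 220.151.143.165
  220.151.204.0/22 (220.151.204.0 - 220.151.207.255) does not contain 220.151.143.165
Longest matching prefix is /17 -> next hop Router B.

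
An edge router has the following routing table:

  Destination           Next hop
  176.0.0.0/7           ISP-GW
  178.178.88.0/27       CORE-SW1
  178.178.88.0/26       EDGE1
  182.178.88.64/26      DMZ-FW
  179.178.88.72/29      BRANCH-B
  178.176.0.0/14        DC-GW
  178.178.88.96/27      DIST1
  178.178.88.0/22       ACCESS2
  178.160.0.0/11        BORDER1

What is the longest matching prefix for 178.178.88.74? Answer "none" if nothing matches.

178.178.88.0/22

Entries matching 178.178.88.74:
  178.160.0.0/11 (178.160.0.0 - 178.191.255.255)
  178.176.0.0/14 (178.176.0.0 - 178.179.255.255)
  178.178.88.0/22 (178.178.88.0 - 178.178.91.255)
Most specific is 178.178.88.0/22.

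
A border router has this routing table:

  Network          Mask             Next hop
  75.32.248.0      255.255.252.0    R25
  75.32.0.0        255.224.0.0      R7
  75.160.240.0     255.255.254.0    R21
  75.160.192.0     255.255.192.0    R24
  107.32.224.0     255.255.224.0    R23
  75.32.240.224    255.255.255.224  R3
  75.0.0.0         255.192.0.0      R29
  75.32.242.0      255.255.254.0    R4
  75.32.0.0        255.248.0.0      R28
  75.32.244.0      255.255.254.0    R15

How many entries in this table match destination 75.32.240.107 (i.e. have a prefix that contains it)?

Prefixes containing 75.32.240.107:
  75.0.0.0/10 (75.0.0.0 - 75.63.255.255)
  75.32.0.0/11 (75.32.0.0 - 75.63.255.255)
  75.32.0.0/13 (75.32.0.0 - 75.39.255.255)
Total matching entries: 3.

3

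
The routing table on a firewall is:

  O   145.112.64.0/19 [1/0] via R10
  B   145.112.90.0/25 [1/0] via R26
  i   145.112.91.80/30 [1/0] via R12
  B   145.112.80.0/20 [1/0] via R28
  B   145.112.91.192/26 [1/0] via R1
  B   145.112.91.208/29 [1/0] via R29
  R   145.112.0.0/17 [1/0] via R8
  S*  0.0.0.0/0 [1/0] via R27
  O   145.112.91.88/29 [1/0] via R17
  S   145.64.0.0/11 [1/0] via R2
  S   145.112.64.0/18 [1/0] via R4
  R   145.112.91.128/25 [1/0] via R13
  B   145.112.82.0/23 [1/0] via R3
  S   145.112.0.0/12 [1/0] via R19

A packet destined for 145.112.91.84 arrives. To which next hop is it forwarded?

R28

Routes whose prefix contains 145.112.91.84:
  0.0.0.0/0 (default, matches everything) -> R27
  145.112.0.0/12 (145.112.0.0 - 145.127.255.255) -> R19
  145.112.0.0/17 (145.112.0.0 - 145.112.127.255) -> R8
  145.112.64.0/18 (145.112.64.0 - 145.112.127.255) -> R4
  145.112.64.0/19 (145.112.64.0 - 145.112.95.255) -> R10
  145.112.80.0/20 (145.112.80.0 - 145.112.95.255) -> R28
More-specific entries that do NOT match:
  145.112.91.80/30 (145.112.91.80 - 145.112.91.83) does not contain 145.112.91.84
  145.112.91.208/29 (145.112.91.208 - 145.112.91.215) does not contain 145.112.91.84
  145.112.91.88/29 (145.112.91.88 - 145.112.91.95) does not contain 145.112.91.84
  145.112.91.192/26 (145.112.91.192 - 145.112.91.255) does not contain 145.112.91.84
  145.112.90.0/25 (145.112.90.0 - 145.112.90.127) does not contain 145.112.91.84
  145.112.91.128/25 (145.112.91.128 - 145.112.91.255) does not contain 145.112.91.84
  145.112.82.0/23 (145.112.82.0 - 145.112.83.255) does not contain 145.112.91.84
Longest matching prefix is /20 -> next hop R28.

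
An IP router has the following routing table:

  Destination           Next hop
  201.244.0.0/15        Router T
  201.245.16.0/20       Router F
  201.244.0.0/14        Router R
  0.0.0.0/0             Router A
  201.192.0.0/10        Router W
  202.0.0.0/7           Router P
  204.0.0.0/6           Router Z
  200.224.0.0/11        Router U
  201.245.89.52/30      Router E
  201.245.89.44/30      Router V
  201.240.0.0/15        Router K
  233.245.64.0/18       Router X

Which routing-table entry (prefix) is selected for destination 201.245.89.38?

Entries matching 201.245.89.38:
  0.0.0.0/0 (default, matches everything)
  201.192.0.0/10 (201.192.0.0 - 201.255.255.255)
  201.244.0.0/14 (201.244.0.0 - 201.247.255.255)
  201.244.0.0/15 (201.244.0.0 - 201.245.255.255)
Most specific is 201.244.0.0/15.

201.244.0.0/15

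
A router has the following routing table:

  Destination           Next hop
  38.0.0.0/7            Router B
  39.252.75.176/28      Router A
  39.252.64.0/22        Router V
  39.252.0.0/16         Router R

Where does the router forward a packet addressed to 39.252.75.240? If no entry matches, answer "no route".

Router R

Routes whose prefix contains 39.252.75.240:
  38.0.0.0/7 (38.0.0.0 - 39.255.255.255) -> Router B
  39.252.0.0/16 (39.252.0.0 - 39.252.255.255) -> Router R
More-specific entries that do NOT match:
  39.252.75.176/28 (39.252.75.176 - 39.252.75.191) does not contain 39.252.75.240
  39.252.64.0/22 (39.252.64.0 - 39.252.67.255) does not contain 39.252.75.240
Longest matching prefix is /16 -> next hop Router R.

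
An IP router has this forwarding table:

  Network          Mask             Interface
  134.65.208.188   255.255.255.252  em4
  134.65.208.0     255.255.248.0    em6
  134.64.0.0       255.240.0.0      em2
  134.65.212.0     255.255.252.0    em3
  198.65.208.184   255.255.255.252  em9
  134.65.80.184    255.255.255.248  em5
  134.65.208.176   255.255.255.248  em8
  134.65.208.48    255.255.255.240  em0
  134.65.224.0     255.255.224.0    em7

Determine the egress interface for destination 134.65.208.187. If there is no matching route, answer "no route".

em6

Routes whose prefix contains 134.65.208.187:
  134.64.0.0/12 (134.64.0.0 - 134.79.255.255) -> em2
  134.65.208.0/21 (134.65.208.0 - 134.65.215.255) -> em6
More-specific entries that do NOT match:
  134.65.208.188/30 (134.65.208.188 - 134.65.208.191) does not contain 134.65.208.187
  198.65.208.184/30 (198.65.208.184 - 198.65.208.187) does not contain 134.65.208.187
  134.65.80.184/29 (134.65.80.184 - 134.65.80.191) does not contain 134.65.208.187
  134.65.208.176/29 (134.65.208.176 - 134.65.208.183) does not contain 134.65.208.187
  134.65.208.48/28 (134.65.208.48 - 134.65.208.63) does not contain 134.65.208.187
  134.65.212.0/22 (134.65.212.0 - 134.65.215.255) does not contain 134.65.208.187
Longest matching prefix is /21 -> interface em6.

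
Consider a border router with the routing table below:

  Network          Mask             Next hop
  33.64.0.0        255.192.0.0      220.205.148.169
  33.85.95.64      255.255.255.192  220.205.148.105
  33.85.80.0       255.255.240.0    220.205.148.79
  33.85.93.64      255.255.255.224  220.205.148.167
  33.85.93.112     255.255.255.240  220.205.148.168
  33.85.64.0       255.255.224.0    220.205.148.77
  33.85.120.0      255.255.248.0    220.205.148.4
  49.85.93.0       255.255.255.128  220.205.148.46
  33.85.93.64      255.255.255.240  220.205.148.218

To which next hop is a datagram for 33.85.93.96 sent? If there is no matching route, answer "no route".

Routes whose prefix contains 33.85.93.96:
  33.64.0.0/10 (33.64.0.0 - 33.127.255.255) -> 220.205.148.169
  33.85.64.0/19 (33.85.64.0 - 33.85.95.255) -> 220.205.148.77
  33.85.80.0/20 (33.85.80.0 - 33.85.95.255) -> 220.205.148.79
More-specific entries that do NOT match:
  33.85.93.112/28 (33.85.93.112 - 33.85.93.127) does not contain 33.85.93.96
  33.85.93.64/28 (33.85.93.64 - 33.85.93.79) does not contain 33.85.93.96
  33.85.93.64/27 (33.85.93.64 - 33.85.93.95) does not contain 33.85.93.96
  33.85.95.64/26 (33.85.95.64 - 33.85.95.127) does not contain 33.85.93.96
  49.85.93.0/25 (49.85.93.0 - 49.85.93.127) does not contain 33.85.93.96
  33.85.120.0/21 (33.85.120.0 - 33.85.127.255) does not contain 33.85.93.96
Longest matching prefix is /20 -> next hop 220.205.148.79.

220.205.148.79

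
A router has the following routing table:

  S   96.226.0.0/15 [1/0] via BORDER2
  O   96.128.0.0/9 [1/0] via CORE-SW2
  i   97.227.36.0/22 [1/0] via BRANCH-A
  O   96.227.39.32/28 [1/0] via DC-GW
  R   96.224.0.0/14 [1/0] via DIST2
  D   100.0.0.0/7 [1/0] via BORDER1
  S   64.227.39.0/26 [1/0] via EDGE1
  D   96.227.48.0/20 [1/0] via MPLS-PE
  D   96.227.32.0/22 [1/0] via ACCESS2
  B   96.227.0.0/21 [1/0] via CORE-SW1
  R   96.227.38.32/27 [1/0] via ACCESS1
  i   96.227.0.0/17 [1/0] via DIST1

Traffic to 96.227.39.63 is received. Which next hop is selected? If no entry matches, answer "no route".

Routes whose prefix contains 96.227.39.63:
  96.128.0.0/9 (96.128.0.0 - 96.255.255.255) -> CORE-SW2
  96.224.0.0/14 (96.224.0.0 - 96.227.255.255) -> DIST2
  96.226.0.0/15 (96.226.0.0 - 96.227.255.255) -> BORDER2
  96.227.0.0/17 (96.227.0.0 - 96.227.127.255) -> DIST1
More-specific entries that do NOT match:
  96.227.39.32/28 (96.227.39.32 - 96.227.39.47) does not contain 96.227.39.63
  96.227.38.32/27 (96.227.38.32 - 96.227.38.63) does not contain 96.227.39.63
  64.227.39.0/26 (64.227.39.0 - 64.227.39.63) does not contain 96.227.39.63
  97.227.36.0/22 (97.227.36.0 - 97.227.39.255) does not contain 96.227.39.63
  96.227.32.0/22 (96.227.32.0 - 96.227.35.255) does not contain 96.227.39.63
  96.227.0.0/21 (96.227.0.0 - 96.227.7.255) does not contain 96.227.39.63
  96.227.48.0/20 (96.227.48.0 - 96.227.63.255) does not contain 96.227.39.63
Longest matching prefix is /17 -> next hop DIST1.

DIST1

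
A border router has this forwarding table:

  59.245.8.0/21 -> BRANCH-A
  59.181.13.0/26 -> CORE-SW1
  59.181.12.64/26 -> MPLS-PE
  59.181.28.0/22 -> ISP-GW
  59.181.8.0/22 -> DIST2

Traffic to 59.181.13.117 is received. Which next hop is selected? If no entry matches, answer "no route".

no route

No entry's prefix contains 59.181.13.117; there is no default route.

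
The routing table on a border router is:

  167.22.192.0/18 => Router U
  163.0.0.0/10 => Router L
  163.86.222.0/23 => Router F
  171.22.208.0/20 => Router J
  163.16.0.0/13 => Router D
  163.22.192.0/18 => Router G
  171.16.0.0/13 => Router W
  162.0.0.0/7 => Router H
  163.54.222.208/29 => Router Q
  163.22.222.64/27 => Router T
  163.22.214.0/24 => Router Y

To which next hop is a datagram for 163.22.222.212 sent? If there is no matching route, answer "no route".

Router G

Routes whose prefix contains 163.22.222.212:
  162.0.0.0/7 (162.0.0.0 - 163.255.255.255) -> Router H
  163.0.0.0/10 (163.0.0.0 - 163.63.255.255) -> Router L
  163.16.0.0/13 (163.16.0.0 - 163.23.255.255) -> Router D
  163.22.192.0/18 (163.22.192.0 - 163.22.255.255) -> Router G
More-specific entries that do NOT match:
  163.54.222.208/29 (163.54.222.208 - 163.54.222.215) does not contain 163.22.222.212
  163.22.222.64/27 (163.22.222.64 - 163.22.222.95) does not contain 163.22.222.212
  163.22.214.0/24 (163.22.214.0 - 163.22.214.255) does not contain 163.22.222.212
  163.86.222.0/23 (163.86.222.0 - 163.86.223.255) does not contain 163.22.222.212
  171.22.208.0/20 (171.22.208.0 - 171.22.223.255) does not contain 163.22.222.212
Longest matching prefix is /18 -> next hop Router G.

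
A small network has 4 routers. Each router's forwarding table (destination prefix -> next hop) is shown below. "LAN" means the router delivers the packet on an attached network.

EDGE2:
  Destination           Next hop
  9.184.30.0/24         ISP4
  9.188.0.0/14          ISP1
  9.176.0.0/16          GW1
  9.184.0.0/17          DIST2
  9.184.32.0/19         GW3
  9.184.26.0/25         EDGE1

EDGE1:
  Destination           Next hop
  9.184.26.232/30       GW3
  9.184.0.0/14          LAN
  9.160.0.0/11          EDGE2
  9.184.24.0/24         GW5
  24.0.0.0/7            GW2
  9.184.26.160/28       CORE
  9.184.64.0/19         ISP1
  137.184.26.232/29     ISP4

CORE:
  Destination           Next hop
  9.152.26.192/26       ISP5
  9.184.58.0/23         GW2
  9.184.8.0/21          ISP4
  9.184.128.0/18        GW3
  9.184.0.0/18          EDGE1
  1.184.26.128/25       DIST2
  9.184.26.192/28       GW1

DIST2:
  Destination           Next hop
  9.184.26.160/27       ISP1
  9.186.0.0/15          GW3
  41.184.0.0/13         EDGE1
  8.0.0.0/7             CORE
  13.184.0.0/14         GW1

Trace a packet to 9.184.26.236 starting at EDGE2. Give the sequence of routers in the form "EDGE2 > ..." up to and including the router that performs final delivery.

EDGE2 > DIST2 > CORE > EDGE1

At EDGE2: longest match for 9.184.26.236 is 9.184.0.0/17 -> DIST2
At DIST2: longest match for 9.184.26.236 is 8.0.0.0/7 -> CORE
At CORE: longest match for 9.184.26.236 is 9.184.0.0/18 -> EDGE1
At EDGE1: longest match for 9.184.26.236 is 9.184.0.0/14 -> LAN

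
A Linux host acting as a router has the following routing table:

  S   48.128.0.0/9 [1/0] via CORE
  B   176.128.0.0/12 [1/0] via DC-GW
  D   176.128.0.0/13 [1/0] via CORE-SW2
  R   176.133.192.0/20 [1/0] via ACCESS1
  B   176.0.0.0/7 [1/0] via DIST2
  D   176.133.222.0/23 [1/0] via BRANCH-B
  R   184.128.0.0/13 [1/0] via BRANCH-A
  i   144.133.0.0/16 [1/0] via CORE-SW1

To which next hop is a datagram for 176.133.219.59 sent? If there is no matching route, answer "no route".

Routes whose prefix contains 176.133.219.59:
  176.0.0.0/7 (176.0.0.0 - 177.255.255.255) -> DIST2
  176.128.0.0/12 (176.128.0.0 - 176.143.255.255) -> DC-GW
  176.128.0.0/13 (176.128.0.0 - 176.135.255.255) -> CORE-SW2
More-specific entries that do NOT match:
  176.133.222.0/23 (176.133.222.0 - 176.133.223.255) does not contain 176.133.219.59
  176.133.192.0/20 (176.133.192.0 - 176.133.207.255) does not contain 176.133.219.59
  144.133.0.0/16 (144.133.0.0 - 144.133.255.255) does not contain 176.133.219.59
Longest matching prefix is /13 -> next hop CORE-SW2.

CORE-SW2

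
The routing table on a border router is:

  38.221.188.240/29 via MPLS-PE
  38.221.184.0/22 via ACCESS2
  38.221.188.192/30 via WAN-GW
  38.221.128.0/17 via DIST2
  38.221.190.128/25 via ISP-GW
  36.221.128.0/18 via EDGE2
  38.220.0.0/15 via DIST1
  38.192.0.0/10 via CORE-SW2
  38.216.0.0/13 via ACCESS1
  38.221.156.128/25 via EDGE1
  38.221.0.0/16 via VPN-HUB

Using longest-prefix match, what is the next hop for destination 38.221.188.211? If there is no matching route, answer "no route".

DIST2

Routes whose prefix contains 38.221.188.211:
  38.192.0.0/10 (38.192.0.0 - 38.255.255.255) -> CORE-SW2
  38.216.0.0/13 (38.216.0.0 - 38.223.255.255) -> ACCESS1
  38.220.0.0/15 (38.220.0.0 - 38.221.255.255) -> DIST1
  38.221.0.0/16 (38.221.0.0 - 38.221.255.255) -> VPN-HUB
  38.221.128.0/17 (38.221.128.0 - 38.221.255.255) -> DIST2
More-specific entries that do NOT match:
  38.221.188.192/30 (38.221.188.192 - 38.221.188.195) does not contain 38.221.188.211
  38.221.188.240/29 (38.221.188.240 - 38.221.188.247) does not contain 38.221.188.211
  38.221.190.128/25 (38.221.190.128 - 38.221.190.255) does not contain 38.221.188.211
  38.221.156.128/25 (38.221.156.128 - 38.221.156.255) does not contain 38.221.188.211
  38.221.184.0/22 (38.221.184.0 - 38.221.187.255) does not contain 38.221.188.211
  36.221.128.0/18 (36.221.128.0 - 36.221.191.255) does not contain 38.221.188.211
Longest matching prefix is /17 -> next hop DIST2.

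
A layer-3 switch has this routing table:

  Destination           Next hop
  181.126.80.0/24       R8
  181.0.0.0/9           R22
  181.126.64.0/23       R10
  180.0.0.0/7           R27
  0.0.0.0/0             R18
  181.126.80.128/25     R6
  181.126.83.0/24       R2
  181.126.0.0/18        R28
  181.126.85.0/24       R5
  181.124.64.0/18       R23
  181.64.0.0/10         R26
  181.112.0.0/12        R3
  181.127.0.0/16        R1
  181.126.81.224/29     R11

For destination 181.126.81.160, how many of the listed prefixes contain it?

Prefixes containing 181.126.81.160:
  0.0.0.0/0 (default, matches everything)
  180.0.0.0/7 (180.0.0.0 - 181.255.255.255)
  181.0.0.0/9 (181.0.0.0 - 181.127.255.255)
  181.64.0.0/10 (181.64.0.0 - 181.127.255.255)
  181.112.0.0/12 (181.112.0.0 - 181.127.255.255)
Total matching entries: 5.

5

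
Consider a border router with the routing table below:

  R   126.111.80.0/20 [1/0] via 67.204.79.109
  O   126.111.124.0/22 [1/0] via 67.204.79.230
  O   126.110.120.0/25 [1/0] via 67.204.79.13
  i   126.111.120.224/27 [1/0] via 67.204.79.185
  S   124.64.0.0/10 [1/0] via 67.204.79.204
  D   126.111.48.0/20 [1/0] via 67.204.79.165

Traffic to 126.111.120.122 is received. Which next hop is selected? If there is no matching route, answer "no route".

no route

No entry's prefix contains 126.111.120.122; there is no default route.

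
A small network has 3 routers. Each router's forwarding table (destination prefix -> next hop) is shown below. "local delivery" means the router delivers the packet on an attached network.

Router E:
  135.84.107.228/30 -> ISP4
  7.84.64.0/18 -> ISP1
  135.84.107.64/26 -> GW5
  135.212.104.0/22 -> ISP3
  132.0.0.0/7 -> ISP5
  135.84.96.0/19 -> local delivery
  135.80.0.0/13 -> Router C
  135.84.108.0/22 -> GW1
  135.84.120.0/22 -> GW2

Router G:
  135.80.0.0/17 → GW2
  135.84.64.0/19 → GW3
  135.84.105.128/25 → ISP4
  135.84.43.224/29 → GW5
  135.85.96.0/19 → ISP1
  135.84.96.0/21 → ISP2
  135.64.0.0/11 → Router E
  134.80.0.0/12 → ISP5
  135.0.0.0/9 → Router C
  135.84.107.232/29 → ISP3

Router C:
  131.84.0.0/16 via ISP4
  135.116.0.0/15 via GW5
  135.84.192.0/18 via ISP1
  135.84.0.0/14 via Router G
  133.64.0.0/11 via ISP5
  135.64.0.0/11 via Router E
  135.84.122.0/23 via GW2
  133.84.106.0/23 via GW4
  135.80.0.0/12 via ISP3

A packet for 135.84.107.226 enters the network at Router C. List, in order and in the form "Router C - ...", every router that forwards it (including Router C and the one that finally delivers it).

At Router C: longest match for 135.84.107.226 is 135.84.0.0/14 -> Router G
At Router G: longest match for 135.84.107.226 is 135.64.0.0/11 -> Router E
At Router E: longest match for 135.84.107.226 is 135.84.96.0/19 -> local delivery

Router C - Router G - Router E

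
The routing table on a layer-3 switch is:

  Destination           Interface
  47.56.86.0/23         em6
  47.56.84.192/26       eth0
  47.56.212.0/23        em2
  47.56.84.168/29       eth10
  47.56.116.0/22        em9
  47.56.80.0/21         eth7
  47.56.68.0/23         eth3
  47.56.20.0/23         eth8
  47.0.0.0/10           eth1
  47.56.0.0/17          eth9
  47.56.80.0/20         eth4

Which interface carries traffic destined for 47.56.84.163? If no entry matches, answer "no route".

eth7

Routes whose prefix contains 47.56.84.163:
  47.0.0.0/10 (47.0.0.0 - 47.63.255.255) -> eth1
  47.56.0.0/17 (47.56.0.0 - 47.56.127.255) -> eth9
  47.56.80.0/20 (47.56.80.0 - 47.56.95.255) -> eth4
  47.56.80.0/21 (47.56.80.0 - 47.56.87.255) -> eth7
More-specific entries that do NOT match:
  47.56.84.168/29 (47.56.84.168 - 47.56.84.175) does not contain 47.56.84.163
  47.56.84.192/26 (47.56.84.192 - 47.56.84.255) does not contain 47.56.84.163
  47.56.86.0/23 (47.56.86.0 - 47.56.87.255) does not contain 47.56.84.163
  47.56.212.0/23 (47.56.212.0 - 47.56.213.255) does not contain 47.56.84.163
  47.56.68.0/23 (47.56.68.0 - 47.56.69.255) does not contain 47.56.84.163
  47.56.20.0/23 (47.56.20.0 - 47.56.21.255) does not contain 47.56.84.163
  47.56.116.0/22 (47.56.116.0 - 47.56.119.255) does not contain 47.56.84.163
Longest matching prefix is /21 -> interface eth7.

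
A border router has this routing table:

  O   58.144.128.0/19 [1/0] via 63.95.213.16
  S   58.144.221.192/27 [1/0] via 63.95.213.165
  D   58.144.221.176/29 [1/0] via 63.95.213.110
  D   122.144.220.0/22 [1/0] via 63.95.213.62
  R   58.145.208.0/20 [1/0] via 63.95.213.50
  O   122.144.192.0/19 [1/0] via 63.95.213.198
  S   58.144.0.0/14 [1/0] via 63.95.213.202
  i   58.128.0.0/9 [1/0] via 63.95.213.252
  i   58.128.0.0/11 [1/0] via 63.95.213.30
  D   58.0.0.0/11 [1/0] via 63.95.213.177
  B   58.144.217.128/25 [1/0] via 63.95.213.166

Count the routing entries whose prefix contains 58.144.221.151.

Prefixes containing 58.144.221.151:
  58.128.0.0/9 (58.128.0.0 - 58.255.255.255)
  58.128.0.0/11 (58.128.0.0 - 58.159.255.255)
  58.144.0.0/14 (58.144.0.0 - 58.147.255.255)
Total matching entries: 3.

3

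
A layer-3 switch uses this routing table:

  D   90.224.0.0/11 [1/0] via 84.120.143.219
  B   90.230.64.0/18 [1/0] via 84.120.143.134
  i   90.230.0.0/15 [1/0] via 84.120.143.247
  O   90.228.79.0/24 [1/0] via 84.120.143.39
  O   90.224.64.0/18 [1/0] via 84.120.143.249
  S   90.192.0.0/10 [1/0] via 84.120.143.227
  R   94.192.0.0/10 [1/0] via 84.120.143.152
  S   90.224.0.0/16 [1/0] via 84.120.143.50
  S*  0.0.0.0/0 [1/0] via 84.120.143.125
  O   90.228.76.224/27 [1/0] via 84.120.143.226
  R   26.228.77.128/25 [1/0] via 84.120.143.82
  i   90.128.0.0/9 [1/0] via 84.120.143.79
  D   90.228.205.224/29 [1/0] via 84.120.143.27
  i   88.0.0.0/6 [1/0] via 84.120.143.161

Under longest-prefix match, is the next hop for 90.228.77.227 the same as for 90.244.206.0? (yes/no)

yes

90.228.77.227: longest match 90.224.0.0/11 -> 84.120.143.219
90.244.206.0: longest match 90.224.0.0/11 -> 84.120.143.219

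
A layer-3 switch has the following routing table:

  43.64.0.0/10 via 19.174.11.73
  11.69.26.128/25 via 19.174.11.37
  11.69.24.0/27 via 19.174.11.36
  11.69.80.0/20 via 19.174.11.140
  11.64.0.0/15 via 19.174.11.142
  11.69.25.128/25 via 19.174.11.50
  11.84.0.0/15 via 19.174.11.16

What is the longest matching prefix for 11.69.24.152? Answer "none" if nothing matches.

none

11.69.24.152 is outside every listed prefix and there is no default route.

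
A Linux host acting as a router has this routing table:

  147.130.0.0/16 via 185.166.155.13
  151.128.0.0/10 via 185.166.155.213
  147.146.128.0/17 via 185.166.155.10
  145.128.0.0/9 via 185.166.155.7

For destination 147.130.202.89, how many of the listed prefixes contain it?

Prefixes containing 147.130.202.89:
  147.130.0.0/16 (147.130.0.0 - 147.130.255.255)
Total matching entries: 1.

1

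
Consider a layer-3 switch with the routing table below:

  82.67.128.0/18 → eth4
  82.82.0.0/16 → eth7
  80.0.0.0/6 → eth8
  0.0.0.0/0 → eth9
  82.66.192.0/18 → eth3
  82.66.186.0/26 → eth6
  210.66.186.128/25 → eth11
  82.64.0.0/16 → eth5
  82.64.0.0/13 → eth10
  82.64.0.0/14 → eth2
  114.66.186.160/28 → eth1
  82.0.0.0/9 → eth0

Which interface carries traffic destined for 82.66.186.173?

eth2

Routes whose prefix contains 82.66.186.173:
  0.0.0.0/0 (default, matches everything) -> eth9
  80.0.0.0/6 (80.0.0.0 - 83.255.255.255) -> eth8
  82.0.0.0/9 (82.0.0.0 - 82.127.255.255) -> eth0
  82.64.0.0/13 (82.64.0.0 - 82.71.255.255) -> eth10
  82.64.0.0/14 (82.64.0.0 - 82.67.255.255) -> eth2
More-specific entries that do NOT match:
  114.66.186.160/28 (114.66.186.160 - 114.66.186.175) does not contain 82.66.186.173
  82.66.186.0/26 (82.66.186.0 - 82.66.186.63) does not contain 82.66.186.173
  210.66.186.128/25 (210.66.186.128 - 210.66.186.255) does not contain 82.66.186.173
  82.67.128.0/18 (82.67.128.0 - 82.67.191.255) does not contain 82.66.186.173
  82.66.192.0/18 (82.66.192.0 - 82.66.255.255) does not contain 82.66.186.173
  82.82.0.0/16 (82.82.0.0 - 82.82.255.255) does not contain 82.66.186.173
  82.64.0.0/16 (82.64.0.0 - 82.64.255.255) does not contain 82.66.186.173
Longest matching prefix is /14 -> interface eth2.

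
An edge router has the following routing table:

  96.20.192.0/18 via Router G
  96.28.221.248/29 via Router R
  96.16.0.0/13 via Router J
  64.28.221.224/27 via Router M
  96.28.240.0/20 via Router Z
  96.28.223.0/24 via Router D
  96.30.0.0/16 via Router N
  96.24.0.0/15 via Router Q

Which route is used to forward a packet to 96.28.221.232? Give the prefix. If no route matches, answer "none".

96.28.221.232 is outside every listed prefix and there is no default route.

none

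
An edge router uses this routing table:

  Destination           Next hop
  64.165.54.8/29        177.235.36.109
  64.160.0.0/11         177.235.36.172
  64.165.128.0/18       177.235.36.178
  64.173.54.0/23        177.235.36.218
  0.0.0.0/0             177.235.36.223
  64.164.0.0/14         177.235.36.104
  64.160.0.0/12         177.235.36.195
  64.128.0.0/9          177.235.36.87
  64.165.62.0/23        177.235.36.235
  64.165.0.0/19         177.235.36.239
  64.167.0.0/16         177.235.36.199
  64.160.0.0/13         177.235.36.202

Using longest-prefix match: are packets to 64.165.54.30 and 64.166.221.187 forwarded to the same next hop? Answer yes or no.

yes

64.165.54.30: longest match 64.164.0.0/14 -> 177.235.36.104
64.166.221.187: longest match 64.164.0.0/14 -> 177.235.36.104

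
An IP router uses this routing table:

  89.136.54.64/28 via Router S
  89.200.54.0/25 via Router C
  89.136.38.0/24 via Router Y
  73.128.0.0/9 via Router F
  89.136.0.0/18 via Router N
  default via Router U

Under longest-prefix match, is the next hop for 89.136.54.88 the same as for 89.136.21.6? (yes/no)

89.136.54.88: longest match 89.136.0.0/18 -> Router N
89.136.21.6: longest match 89.136.0.0/18 -> Router N

yes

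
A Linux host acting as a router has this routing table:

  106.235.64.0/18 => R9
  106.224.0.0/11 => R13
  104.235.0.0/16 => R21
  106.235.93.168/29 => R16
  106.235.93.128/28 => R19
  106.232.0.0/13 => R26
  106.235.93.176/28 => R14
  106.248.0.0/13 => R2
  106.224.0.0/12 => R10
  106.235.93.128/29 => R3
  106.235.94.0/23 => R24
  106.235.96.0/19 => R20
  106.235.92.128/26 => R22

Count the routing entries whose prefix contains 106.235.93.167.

Prefixes containing 106.235.93.167:
  106.224.0.0/11 (106.224.0.0 - 106.255.255.255)
  106.224.0.0/12 (106.224.0.0 - 106.239.255.255)
  106.232.0.0/13 (106.232.0.0 - 106.239.255.255)
  106.235.64.0/18 (106.235.64.0 - 106.235.127.255)
Total matching entries: 4.

4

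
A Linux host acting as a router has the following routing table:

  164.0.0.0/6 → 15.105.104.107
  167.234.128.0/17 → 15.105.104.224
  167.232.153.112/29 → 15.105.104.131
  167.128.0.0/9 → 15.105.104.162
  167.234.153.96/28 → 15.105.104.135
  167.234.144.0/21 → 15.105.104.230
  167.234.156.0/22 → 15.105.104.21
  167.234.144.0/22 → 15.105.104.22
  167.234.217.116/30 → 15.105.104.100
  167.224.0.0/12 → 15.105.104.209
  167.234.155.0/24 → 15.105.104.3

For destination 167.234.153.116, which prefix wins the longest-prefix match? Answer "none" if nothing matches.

167.234.128.0/17

Entries matching 167.234.153.116:
  164.0.0.0/6 (164.0.0.0 - 167.255.255.255)
  167.128.0.0/9 (167.128.0.0 - 167.255.255.255)
  167.224.0.0/12 (167.224.0.0 - 167.239.255.255)
  167.234.128.0/17 (167.234.128.0 - 167.234.255.255)
Most specific is 167.234.128.0/17.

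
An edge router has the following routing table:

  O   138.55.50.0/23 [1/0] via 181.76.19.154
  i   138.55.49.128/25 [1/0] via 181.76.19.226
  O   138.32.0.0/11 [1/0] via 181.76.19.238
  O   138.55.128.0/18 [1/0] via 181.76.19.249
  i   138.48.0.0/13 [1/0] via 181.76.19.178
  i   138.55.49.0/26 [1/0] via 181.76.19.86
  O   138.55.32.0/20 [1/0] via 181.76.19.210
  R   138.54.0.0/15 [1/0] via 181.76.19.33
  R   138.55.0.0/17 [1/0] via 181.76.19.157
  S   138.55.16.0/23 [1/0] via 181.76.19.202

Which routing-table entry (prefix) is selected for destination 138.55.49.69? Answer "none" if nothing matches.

138.55.0.0/17

Entries matching 138.55.49.69:
  138.32.0.0/11 (138.32.0.0 - 138.63.255.255)
  138.48.0.0/13 (138.48.0.0 - 138.55.255.255)
  138.54.0.0/15 (138.54.0.0 - 138.55.255.255)
  138.55.0.0/17 (138.55.0.0 - 138.55.127.255)
Most specific is 138.55.0.0/17.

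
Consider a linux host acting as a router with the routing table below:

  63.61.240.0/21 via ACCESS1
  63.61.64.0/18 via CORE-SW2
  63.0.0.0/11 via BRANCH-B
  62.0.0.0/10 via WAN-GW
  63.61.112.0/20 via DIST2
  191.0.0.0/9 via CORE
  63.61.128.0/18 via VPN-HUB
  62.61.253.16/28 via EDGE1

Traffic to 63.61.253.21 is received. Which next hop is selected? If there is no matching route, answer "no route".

no route

No entry's prefix contains 63.61.253.21; there is no default route.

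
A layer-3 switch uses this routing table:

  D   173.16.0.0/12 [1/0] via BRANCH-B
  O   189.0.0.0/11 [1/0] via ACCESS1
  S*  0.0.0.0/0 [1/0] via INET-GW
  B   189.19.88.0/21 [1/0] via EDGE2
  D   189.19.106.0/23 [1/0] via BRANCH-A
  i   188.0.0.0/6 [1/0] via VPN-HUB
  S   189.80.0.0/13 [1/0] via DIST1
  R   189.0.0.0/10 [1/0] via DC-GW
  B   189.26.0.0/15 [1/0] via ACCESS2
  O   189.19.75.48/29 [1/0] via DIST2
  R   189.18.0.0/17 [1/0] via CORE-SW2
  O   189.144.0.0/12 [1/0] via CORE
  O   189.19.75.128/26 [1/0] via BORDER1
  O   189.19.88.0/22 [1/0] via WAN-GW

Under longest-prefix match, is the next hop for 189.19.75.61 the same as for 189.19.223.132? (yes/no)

yes

189.19.75.61: longest match 189.0.0.0/11 -> ACCESS1
189.19.223.132: longest match 189.0.0.0/11 -> ACCESS1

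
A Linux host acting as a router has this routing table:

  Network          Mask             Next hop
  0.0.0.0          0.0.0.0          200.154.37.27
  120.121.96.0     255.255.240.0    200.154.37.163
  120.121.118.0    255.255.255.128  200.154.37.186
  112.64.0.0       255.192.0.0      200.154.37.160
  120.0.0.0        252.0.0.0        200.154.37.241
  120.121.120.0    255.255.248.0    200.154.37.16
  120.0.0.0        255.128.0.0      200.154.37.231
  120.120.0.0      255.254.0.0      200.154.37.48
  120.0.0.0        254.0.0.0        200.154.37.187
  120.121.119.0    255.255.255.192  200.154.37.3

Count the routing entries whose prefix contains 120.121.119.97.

Prefixes containing 120.121.119.97:
  0.0.0.0/0 (default, matches everything)
  120.0.0.0/6 (120.0.0.0 - 123.255.255.255)
  120.0.0.0/7 (120.0.0.0 - 121.255.255.255)
  120.0.0.0/9 (120.0.0.0 - 120.127.255.255)
  120.120.0.0/15 (120.120.0.0 - 120.121.255.255)
Total matching entries: 5.

5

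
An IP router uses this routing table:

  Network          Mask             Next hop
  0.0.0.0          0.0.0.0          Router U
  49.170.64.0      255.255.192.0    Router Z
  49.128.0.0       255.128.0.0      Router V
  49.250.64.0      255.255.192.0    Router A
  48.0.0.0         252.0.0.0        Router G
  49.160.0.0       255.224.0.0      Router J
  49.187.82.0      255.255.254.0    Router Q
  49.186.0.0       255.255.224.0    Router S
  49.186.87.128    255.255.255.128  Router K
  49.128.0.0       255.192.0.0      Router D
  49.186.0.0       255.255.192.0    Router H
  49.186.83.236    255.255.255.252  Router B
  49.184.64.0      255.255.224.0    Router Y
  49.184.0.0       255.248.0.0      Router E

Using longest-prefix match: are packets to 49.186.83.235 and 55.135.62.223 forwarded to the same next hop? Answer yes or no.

no

49.186.83.235: longest match 49.184.0.0/13 -> Router E
55.135.62.223: longest match 0.0.0.0/0 -> Router U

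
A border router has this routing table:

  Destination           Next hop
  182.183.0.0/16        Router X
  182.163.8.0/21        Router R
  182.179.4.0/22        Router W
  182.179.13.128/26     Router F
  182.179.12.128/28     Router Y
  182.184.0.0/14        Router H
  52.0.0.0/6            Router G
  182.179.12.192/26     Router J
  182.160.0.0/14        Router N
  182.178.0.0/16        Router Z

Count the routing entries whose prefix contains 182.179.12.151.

No listed prefix contains 182.179.12.151.
Total matching entries: 0.

0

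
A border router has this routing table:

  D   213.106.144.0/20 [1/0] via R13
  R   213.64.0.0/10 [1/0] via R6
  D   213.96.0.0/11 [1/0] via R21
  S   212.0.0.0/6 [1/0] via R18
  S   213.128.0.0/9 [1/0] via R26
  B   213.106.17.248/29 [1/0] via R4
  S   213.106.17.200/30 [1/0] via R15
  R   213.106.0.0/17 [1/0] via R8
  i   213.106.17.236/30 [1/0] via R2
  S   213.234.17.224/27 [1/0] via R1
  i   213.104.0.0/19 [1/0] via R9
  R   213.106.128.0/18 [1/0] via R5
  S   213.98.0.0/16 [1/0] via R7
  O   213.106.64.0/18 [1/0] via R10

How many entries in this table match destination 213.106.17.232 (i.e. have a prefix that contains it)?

Prefixes containing 213.106.17.232:
  212.0.0.0/6 (212.0.0.0 - 215.255.255.255)
  213.64.0.0/10 (213.64.0.0 - 213.127.255.255)
  213.96.0.0/11 (213.96.0.0 - 213.127.255.255)
  213.106.0.0/17 (213.106.0.0 - 213.106.127.255)
Total matching entries: 4.

4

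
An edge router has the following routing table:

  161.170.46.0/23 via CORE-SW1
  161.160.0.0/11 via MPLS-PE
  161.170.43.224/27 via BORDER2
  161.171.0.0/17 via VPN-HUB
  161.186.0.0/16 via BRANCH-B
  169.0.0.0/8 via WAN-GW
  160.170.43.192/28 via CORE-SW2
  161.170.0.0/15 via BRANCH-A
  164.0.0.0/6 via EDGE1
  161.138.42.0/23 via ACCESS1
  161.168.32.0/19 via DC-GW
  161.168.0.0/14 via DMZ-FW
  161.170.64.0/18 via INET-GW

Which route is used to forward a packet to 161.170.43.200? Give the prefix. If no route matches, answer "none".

161.170.0.0/15

Entries matching 161.170.43.200:
  161.160.0.0/11 (161.160.0.0 - 161.191.255.255)
  161.168.0.0/14 (161.168.0.0 - 161.171.255.255)
  161.170.0.0/15 (161.170.0.0 - 161.171.255.255)
Most specific is 161.170.0.0/15.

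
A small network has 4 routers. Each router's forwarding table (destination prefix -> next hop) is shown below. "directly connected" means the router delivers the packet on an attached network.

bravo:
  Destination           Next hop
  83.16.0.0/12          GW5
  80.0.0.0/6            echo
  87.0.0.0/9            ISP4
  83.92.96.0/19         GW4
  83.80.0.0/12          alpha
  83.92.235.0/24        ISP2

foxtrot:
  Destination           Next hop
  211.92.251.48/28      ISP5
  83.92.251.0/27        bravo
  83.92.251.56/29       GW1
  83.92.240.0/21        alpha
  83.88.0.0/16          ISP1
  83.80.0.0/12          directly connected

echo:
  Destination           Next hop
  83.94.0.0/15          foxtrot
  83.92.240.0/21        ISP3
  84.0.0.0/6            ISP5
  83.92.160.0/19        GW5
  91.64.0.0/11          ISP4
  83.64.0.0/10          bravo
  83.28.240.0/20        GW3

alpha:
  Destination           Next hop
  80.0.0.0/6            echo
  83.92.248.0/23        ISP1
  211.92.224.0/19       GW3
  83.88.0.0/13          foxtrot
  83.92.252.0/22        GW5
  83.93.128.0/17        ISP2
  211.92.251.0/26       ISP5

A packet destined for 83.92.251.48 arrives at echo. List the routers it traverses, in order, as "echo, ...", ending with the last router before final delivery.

At echo: longest match for 83.92.251.48 is 83.64.0.0/10 -> bravo
At bravo: longest match for 83.92.251.48 is 83.80.0.0/12 -> alpha
At alpha: longest match for 83.92.251.48 is 83.88.0.0/13 -> foxtrot
At foxtrot: longest match for 83.92.251.48 is 83.80.0.0/12 -> directly connected

echo, bravo, alpha, foxtrot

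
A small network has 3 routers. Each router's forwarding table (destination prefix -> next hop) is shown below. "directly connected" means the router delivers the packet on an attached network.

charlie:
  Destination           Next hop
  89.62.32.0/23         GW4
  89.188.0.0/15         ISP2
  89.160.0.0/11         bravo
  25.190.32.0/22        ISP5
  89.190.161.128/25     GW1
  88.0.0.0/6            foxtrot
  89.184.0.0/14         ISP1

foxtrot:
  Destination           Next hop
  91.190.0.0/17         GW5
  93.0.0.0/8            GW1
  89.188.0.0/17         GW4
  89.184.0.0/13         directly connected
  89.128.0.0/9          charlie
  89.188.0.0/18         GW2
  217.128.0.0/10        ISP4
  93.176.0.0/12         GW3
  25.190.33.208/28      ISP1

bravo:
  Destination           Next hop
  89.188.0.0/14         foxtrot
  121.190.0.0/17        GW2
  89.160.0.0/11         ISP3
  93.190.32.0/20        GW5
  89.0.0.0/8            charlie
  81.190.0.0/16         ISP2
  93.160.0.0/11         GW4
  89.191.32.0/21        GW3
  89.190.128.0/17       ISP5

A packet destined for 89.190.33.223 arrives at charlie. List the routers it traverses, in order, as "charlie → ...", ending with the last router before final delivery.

charlie → bravo → foxtrot

At charlie: longest match for 89.190.33.223 is 89.160.0.0/11 -> bravo
At bravo: longest match for 89.190.33.223 is 89.188.0.0/14 -> foxtrot
At foxtrot: longest match for 89.190.33.223 is 89.184.0.0/13 -> directly connected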